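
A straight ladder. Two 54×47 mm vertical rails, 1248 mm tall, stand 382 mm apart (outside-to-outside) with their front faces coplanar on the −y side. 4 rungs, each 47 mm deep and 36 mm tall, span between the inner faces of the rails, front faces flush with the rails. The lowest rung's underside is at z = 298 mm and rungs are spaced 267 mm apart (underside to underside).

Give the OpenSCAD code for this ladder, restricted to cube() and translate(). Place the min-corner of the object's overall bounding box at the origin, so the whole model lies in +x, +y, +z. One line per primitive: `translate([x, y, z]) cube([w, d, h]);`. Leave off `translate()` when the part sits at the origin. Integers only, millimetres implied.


// rung span = 382 - 2*54 = 274
// rung[k] z = 298 + k*267
cube([54, 47, 1248]);
translate([328, 0, 0]) cube([54, 47, 1248]);
translate([54, 0, 298]) cube([274, 47, 36]);
translate([54, 0, 565]) cube([274, 47, 36]);
translate([54, 0, 832]) cube([274, 47, 36]);
translate([54, 0, 1099]) cube([274, 47, 36]);


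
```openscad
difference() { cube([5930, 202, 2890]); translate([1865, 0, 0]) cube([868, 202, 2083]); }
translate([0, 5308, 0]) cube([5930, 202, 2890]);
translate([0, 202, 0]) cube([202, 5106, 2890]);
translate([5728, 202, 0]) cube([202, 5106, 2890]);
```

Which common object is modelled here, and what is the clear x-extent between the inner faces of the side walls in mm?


A single room. The interior width is 5526 mm.

Four walls enclosing a rectangle with a door in the front wall — a room. Outside width 5930 minus two 202 mm walls gives 5526 mm.


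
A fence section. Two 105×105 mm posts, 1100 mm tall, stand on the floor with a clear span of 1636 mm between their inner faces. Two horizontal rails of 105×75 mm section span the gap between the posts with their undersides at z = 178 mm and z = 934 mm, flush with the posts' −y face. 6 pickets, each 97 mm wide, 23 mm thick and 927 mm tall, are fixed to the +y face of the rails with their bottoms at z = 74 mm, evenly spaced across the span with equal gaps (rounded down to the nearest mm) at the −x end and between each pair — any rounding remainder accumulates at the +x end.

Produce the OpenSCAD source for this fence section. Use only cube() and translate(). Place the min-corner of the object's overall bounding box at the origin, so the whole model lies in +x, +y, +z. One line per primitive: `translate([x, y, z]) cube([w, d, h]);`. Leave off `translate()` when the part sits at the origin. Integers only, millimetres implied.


cube([105, 105, 1100]);
translate([1741, 0, 0]) cube([105, 105, 1100]);
translate([105, 0, 178]) cube([1636, 105, 75]);
translate([105, 0, 934]) cube([1636, 105, 75]);
translate([255, 105, 74]) cube([97, 23, 927]);
translate([502, 105, 74]) cube([97, 23, 927]);
translate([749, 105, 74]) cube([97, 23, 927]);
translate([996, 105, 74]) cube([97, 23, 927]);
translate([1243, 105, 74]) cube([97, 23, 927]);
translate([1490, 105, 74]) cube([97, 23, 927]);


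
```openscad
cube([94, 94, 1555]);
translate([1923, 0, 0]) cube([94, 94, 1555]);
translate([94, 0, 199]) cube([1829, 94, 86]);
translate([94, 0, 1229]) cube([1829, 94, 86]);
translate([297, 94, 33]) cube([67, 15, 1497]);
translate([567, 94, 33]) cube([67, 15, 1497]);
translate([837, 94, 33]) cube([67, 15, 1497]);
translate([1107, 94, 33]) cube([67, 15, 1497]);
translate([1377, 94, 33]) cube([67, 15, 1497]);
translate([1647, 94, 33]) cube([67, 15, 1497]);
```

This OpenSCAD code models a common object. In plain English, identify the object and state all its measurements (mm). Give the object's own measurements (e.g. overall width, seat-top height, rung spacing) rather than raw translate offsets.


A fence section. Two 94×94 mm posts, 1555 mm tall, stand on the floor with a clear span of 1829 mm between their inner faces. Two horizontal rails of 94×86 mm section span the gap between the posts with their undersides at z = 199 mm and z = 1229 mm, flush with the posts' −y face. 6 pickets, each 67 mm wide, 15 mm thick and 1497 mm tall, are fixed to the +y face of the rails with their bottoms at z = 33 mm, spaced across the span with a 203 mm gap after the −x post and between neighbouring pickets, with 209 mm left before the +x post.


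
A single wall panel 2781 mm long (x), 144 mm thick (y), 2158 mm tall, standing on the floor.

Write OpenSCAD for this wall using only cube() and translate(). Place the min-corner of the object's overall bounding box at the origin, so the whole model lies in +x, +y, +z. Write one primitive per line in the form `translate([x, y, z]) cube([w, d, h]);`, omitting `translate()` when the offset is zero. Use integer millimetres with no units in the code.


cube([2781, 144, 2158]);


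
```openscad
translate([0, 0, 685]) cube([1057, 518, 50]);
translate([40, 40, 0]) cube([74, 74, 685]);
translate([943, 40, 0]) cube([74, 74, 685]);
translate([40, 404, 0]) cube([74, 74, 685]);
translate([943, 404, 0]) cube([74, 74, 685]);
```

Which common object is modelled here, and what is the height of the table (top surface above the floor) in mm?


A table. The table height is 735 mm.

A 1057×518×50 slab sits at z = 685 on four 74 mm square posts — a table. The top surface is at 685 + 50 = 735 mm.


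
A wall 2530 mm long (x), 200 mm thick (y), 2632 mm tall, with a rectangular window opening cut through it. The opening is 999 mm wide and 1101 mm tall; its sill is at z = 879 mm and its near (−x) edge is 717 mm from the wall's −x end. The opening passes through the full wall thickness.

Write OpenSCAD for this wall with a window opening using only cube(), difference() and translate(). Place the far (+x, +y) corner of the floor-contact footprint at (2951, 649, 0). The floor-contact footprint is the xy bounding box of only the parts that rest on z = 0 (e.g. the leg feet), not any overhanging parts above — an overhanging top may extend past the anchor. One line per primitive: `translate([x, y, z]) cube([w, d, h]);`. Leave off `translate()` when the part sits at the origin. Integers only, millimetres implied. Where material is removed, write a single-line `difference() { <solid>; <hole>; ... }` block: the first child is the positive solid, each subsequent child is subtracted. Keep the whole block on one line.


difference() { translate([421, 449, 0]) cube([2530, 200, 2632]); translate([1138, 449, 879]) cube([999, 200, 1101]); }


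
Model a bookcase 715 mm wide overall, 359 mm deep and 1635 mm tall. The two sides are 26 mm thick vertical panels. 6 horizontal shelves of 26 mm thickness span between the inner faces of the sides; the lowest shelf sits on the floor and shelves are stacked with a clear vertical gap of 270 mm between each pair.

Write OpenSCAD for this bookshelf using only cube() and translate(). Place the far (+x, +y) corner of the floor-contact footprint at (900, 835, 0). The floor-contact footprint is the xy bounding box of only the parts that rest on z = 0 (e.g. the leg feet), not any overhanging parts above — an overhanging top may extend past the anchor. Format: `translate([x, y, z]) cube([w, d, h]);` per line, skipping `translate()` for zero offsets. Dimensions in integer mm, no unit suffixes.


translate([185, 476, 0]) cube([26, 359, 1635]);
translate([874, 476, 0]) cube([26, 359, 1635]);
translate([211, 476, 0]) cube([663, 359, 26]);
translate([211, 476, 296]) cube([663, 359, 26]);
translate([211, 476, 592]) cube([663, 359, 26]);
translate([211, 476, 888]) cube([663, 359, 26]);
translate([211, 476, 1184]) cube([663, 359, 26]);
translate([211, 476, 1480]) cube([663, 359, 26]);


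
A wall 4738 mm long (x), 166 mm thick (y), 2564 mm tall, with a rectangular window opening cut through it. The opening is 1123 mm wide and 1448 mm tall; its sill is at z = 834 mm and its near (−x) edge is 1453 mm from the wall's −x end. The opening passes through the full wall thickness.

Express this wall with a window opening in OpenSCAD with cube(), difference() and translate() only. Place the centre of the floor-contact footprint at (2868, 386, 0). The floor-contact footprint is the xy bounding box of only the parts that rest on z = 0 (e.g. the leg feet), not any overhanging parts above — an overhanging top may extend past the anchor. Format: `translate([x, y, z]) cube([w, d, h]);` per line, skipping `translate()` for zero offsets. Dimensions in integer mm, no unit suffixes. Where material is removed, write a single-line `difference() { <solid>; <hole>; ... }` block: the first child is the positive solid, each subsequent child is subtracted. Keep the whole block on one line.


difference() { translate([499, 303, 0]) cube([4738, 166, 2564]); translate([1952, 303, 834]) cube([1123, 166, 1448]); }


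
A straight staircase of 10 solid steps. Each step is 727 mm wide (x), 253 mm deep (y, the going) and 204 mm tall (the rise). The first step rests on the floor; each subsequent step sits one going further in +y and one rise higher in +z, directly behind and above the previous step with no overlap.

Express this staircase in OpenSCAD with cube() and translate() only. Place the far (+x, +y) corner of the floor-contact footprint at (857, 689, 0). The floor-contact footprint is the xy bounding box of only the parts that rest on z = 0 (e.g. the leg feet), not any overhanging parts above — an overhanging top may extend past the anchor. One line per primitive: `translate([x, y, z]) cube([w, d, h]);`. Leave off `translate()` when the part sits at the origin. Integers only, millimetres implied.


translate([130, 436, 0]) cube([727, 253, 204]);
translate([130, 689, 204]) cube([727, 253, 204]);
translate([130, 942, 408]) cube([727, 253, 204]);
translate([130, 1195, 612]) cube([727, 253, 204]);
translate([130, 1448, 816]) cube([727, 253, 204]);
translate([130, 1701, 1020]) cube([727, 253, 204]);
translate([130, 1954, 1224]) cube([727, 253, 204]);
translate([130, 2207, 1428]) cube([727, 253, 204]);
translate([130, 2460, 1632]) cube([727, 253, 204]);
translate([130, 2713, 1836]) cube([727, 253, 204]);


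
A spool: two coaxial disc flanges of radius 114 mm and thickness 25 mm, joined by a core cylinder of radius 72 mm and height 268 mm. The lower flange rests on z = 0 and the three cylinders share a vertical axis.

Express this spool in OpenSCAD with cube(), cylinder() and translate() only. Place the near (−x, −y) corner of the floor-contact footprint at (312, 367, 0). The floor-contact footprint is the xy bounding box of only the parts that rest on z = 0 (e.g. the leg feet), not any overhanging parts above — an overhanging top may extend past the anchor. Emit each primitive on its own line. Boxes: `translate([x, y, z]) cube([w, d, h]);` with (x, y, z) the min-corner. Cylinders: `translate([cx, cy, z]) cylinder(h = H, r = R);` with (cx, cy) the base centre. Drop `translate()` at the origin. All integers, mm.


translate([426, 481, 0]) cylinder(h = 25, r = 114);
translate([426, 481, 25]) cylinder(h = 268, r = 72);
translate([426, 481, 293]) cylinder(h = 25, r = 114);


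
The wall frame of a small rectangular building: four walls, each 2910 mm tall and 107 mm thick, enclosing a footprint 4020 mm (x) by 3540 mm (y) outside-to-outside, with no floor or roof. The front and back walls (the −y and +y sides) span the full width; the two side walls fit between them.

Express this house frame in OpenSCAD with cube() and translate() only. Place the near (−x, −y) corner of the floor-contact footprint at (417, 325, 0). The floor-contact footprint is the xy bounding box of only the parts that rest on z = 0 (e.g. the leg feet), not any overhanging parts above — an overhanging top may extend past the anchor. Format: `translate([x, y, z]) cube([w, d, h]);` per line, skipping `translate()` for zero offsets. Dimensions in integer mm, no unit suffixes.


translate([417, 325, 0]) cube([4020, 107, 2910]);
translate([417, 3758, 0]) cube([4020, 107, 2910]);
translate([417, 432, 0]) cube([107, 3326, 2910]);
translate([4330, 432, 0]) cube([107, 3326, 2910]);


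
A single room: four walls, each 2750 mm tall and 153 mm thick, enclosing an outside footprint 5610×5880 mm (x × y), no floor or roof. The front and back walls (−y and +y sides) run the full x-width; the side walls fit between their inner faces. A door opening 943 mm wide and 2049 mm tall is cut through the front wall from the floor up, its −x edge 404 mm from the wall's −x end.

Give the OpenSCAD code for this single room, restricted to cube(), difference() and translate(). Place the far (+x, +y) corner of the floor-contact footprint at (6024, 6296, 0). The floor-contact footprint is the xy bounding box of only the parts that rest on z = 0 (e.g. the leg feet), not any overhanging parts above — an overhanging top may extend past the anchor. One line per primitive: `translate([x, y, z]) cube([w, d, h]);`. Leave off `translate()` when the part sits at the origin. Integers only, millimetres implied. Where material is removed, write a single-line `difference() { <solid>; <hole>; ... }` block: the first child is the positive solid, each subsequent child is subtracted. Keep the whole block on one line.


difference() { translate([414, 416, 0]) cube([5610, 153, 2750]); translate([818, 416, 0]) cube([943, 153, 2049]); }
translate([414, 6143, 0]) cube([5610, 153, 2750]);
translate([414, 569, 0]) cube([153, 5574, 2750]);
translate([5871, 569, 0]) cube([153, 5574, 2750]);


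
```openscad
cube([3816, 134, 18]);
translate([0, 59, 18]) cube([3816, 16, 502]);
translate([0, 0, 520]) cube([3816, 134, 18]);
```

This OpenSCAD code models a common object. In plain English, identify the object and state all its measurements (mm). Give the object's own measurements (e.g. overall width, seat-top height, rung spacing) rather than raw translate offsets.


An I-beam lying along x, 3816 mm long. Overall section height 538 mm. Two flanges 134 mm wide (y) and 18 mm thick, one on the floor and one at the top; a web 16 mm thick runs between them, centred on the flange width.


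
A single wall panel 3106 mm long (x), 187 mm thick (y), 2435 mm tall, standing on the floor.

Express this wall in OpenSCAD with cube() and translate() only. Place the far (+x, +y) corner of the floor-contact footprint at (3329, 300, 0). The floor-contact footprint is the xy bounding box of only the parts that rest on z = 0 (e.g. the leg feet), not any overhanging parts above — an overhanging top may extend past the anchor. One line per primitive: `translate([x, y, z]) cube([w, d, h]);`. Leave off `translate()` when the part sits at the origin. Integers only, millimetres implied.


translate([223, 113, 0]) cube([3106, 187, 2435]);


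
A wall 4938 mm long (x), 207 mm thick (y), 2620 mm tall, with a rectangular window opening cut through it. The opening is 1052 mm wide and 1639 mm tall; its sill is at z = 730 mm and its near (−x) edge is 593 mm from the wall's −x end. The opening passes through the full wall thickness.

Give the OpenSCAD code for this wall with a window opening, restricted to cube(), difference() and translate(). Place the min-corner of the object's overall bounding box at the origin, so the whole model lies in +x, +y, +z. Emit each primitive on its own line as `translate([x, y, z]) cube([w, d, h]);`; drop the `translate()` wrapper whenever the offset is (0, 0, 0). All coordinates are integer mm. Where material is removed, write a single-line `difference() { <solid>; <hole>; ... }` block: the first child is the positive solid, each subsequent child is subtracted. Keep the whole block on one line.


difference() { cube([4938, 207, 2620]); translate([593, 0, 730]) cube([1052, 207, 1639]); }


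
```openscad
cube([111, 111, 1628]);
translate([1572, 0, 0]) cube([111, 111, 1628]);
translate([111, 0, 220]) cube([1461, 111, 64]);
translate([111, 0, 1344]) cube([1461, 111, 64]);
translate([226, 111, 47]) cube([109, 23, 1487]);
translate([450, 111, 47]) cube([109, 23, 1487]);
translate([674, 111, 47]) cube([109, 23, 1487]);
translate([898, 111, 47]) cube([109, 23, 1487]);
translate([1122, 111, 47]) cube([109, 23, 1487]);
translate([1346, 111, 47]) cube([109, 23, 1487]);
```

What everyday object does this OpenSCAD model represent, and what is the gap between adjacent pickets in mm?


A fence section. The picket gap is 115 mm.

Two posts, two rails, 6 pickets — a fence section. Span 1461 mm holds 6 pickets of 109 mm with 7 equal gaps: ⌊(1461 − 6·109) / 7⌋ = 115 mm.


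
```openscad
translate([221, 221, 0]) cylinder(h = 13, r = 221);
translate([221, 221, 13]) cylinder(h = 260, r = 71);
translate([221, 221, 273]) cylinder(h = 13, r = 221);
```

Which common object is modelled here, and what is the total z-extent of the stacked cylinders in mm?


A spool. The overall height is 286 mm.

Three coaxial cylinders, large–small–large — a spool. Two 13 mm flanges and a 260 mm core give 13 + 260 + 13 = 286 mm.


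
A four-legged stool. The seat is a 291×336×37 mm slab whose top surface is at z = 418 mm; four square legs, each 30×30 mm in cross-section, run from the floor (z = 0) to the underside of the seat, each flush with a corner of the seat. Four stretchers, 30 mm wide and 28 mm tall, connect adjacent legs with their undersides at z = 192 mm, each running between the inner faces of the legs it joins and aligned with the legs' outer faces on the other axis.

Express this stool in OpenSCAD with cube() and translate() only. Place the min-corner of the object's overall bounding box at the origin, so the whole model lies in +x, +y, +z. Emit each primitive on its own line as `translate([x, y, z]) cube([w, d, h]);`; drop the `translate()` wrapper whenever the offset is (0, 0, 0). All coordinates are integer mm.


// leg_h = 418 - 37 = 381
// stretcher span = 291 - 2*30 = 231
translate([0, 0, 381]) cube([291, 336, 37]);
cube([30, 30, 381]);
translate([261, 0, 0]) cube([30, 30, 381]);
translate([0, 306, 0]) cube([30, 30, 381]);
translate([261, 306, 0]) cube([30, 30, 381]);
translate([30, 0, 192]) cube([231, 30, 28]);
translate([30, 306, 192]) cube([231, 30, 28]);
translate([0, 30, 192]) cube([30, 276, 28]);
translate([261, 30, 192]) cube([30, 276, 28]);


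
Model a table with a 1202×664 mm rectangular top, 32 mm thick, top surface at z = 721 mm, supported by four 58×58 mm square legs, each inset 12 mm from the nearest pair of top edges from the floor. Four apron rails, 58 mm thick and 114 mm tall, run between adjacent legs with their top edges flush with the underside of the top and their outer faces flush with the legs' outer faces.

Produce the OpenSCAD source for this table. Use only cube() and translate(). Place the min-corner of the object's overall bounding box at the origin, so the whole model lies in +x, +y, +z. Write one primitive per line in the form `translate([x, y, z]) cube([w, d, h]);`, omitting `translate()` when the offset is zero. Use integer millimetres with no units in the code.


// leg_h = 721 - 32 = 689
// apron z = 689 - 114 = 575
translate([0, 0, 689]) cube([1202, 664, 32]);
translate([12, 12, 0]) cube([58, 58, 689]);
translate([1132, 12, 0]) cube([58, 58, 689]);
translate([12, 594, 0]) cube([58, 58, 689]);
translate([1132, 594, 0]) cube([58, 58, 689]);
translate([70, 12, 575]) cube([1062, 58, 114]);
translate([70, 594, 575]) cube([1062, 58, 114]);
translate([12, 70, 575]) cube([58, 524, 114]);
translate([1132, 70, 575]) cube([58, 524, 114]);


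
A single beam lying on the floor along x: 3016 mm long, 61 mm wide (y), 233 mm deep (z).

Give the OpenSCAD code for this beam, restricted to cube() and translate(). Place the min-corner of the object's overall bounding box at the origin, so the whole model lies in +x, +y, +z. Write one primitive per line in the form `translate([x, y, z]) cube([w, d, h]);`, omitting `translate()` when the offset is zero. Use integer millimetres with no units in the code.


cube([3016, 61, 233]);


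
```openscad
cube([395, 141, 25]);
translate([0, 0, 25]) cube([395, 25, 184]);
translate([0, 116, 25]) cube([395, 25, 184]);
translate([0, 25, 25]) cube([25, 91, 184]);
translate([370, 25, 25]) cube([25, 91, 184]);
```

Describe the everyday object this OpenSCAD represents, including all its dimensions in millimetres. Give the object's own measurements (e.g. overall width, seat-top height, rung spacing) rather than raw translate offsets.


An open-topped rectangular box: outside dimensions 395×141×209 mm, with a uniform wall and base thickness of 25 mm. The base is a full 395×141 slab on the floor; four walls sit on top of the base. The front and back walls (the −y and +y sides) span the full width; the two side walls fit between them.


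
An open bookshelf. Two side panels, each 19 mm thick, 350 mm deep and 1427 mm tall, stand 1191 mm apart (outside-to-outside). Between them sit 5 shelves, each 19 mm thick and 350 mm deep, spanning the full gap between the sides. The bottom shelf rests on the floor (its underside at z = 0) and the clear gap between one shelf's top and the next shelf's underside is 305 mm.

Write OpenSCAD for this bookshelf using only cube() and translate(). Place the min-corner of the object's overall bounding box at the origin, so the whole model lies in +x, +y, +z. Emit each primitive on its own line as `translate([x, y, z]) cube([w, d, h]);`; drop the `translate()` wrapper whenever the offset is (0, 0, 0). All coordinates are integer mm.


cube([19, 350, 1427]);
translate([1172, 0, 0]) cube([19, 350, 1427]);
translate([19, 0, 0]) cube([1153, 350, 19]);
translate([19, 0, 324]) cube([1153, 350, 19]);
translate([19, 0, 648]) cube([1153, 350, 19]);
translate([19, 0, 972]) cube([1153, 350, 19]);
translate([19, 0, 1296]) cube([1153, 350, 19]);


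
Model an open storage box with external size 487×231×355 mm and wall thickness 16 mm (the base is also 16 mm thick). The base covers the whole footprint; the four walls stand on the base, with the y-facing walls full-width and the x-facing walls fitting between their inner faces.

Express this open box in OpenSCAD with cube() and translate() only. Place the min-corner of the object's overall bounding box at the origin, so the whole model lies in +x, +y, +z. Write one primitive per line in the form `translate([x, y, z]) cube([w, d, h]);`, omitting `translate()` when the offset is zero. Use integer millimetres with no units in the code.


cube([487, 231, 16]);
translate([0, 0, 16]) cube([487, 16, 339]);
translate([0, 215, 16]) cube([487, 16, 339]);
translate([0, 16, 16]) cube([16, 199, 339]);
translate([471, 16, 16]) cube([16, 199, 339]);


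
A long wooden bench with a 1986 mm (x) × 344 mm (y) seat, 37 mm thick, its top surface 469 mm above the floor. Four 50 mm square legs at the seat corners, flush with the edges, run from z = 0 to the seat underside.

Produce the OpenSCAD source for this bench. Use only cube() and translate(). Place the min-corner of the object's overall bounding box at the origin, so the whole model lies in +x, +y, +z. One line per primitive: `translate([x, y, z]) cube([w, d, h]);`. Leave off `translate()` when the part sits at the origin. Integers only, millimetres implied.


translate([0, 0, 432]) cube([1986, 344, 37]);
cube([50, 50, 432]);
translate([0, 294, 0]) cube([50, 50, 432]);
translate([1936, 0, 0]) cube([50, 50, 432]);
translate([1936, 294, 0]) cube([50, 50, 432]);


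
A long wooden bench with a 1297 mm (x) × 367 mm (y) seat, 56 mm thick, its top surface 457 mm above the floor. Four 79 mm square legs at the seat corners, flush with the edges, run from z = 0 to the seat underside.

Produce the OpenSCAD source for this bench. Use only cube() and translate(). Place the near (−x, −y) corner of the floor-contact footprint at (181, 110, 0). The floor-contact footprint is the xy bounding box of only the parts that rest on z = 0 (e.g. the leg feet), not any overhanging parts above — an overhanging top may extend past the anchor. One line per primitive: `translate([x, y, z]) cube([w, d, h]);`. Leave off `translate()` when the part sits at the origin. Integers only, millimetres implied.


translate([181, 110, 401]) cube([1297, 367, 56]);
translate([181, 110, 0]) cube([79, 79, 401]);
translate([181, 398, 0]) cube([79, 79, 401]);
translate([1399, 110, 0]) cube([79, 79, 401]);
translate([1399, 398, 0]) cube([79, 79, 401]);


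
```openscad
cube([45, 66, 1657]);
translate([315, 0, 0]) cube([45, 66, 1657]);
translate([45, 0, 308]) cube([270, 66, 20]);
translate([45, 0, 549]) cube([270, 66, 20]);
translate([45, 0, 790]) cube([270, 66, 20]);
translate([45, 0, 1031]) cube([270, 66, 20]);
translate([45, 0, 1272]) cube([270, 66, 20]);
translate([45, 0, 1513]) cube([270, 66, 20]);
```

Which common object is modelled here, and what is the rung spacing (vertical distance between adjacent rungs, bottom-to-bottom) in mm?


A ladder. The rung spacing is 241 mm.

Two tall 45×66 posts with 6 short bars between them — a ladder. Adjacent rungs sit at z = 308 and z = 549, so the spacing is 549 − 308 = 241 mm.


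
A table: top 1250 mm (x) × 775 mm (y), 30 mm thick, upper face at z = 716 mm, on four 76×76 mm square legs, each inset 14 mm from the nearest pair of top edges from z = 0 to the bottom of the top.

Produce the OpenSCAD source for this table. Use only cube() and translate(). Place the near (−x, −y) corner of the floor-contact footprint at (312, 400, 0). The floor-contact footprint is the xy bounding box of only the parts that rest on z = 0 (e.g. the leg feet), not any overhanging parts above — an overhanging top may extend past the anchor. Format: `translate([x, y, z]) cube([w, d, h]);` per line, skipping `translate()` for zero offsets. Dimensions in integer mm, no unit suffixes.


translate([298, 386, 686]) cube([1250, 775, 30]);
translate([312, 400, 0]) cube([76, 76, 686]);
translate([1458, 400, 0]) cube([76, 76, 686]);
translate([312, 1071, 0]) cube([76, 76, 686]);
translate([1458, 1071, 0]) cube([76, 76, 686]);


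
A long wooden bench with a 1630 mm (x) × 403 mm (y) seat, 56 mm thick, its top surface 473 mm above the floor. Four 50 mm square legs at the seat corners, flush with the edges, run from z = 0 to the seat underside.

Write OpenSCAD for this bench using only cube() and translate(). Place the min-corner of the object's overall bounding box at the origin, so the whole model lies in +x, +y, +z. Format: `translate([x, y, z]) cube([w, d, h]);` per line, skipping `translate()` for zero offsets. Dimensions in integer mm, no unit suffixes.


// leg_h = 473 − 56 = 417
translate([0, 0, 417]) cube([1630, 403, 56]);
cube([50, 50, 417]);
translate([0, 353, 0]) cube([50, 50, 417]);
translate([1580, 0, 0]) cube([50, 50, 417]);
translate([1580, 353, 0]) cube([50, 50, 417]);


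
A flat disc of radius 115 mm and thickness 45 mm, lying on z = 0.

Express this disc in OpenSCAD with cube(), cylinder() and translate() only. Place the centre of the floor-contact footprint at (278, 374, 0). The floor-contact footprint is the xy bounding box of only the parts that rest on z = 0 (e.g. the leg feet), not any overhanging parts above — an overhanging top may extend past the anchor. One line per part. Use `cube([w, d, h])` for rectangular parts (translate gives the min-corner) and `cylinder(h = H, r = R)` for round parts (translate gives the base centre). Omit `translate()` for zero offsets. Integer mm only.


translate([278, 374, 0]) cylinder(h = 45, r = 115);


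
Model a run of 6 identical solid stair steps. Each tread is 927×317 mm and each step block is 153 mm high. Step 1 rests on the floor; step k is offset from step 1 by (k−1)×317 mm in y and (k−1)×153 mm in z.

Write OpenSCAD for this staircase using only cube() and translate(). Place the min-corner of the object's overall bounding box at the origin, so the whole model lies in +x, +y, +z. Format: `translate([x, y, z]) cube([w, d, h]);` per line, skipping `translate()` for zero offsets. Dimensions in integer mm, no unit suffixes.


cube([927, 317, 153]);
translate([0, 317, 153]) cube([927, 317, 153]);
translate([0, 634, 306]) cube([927, 317, 153]);
translate([0, 951, 459]) cube([927, 317, 153]);
translate([0, 1268, 612]) cube([927, 317, 153]);
translate([0, 1585, 765]) cube([927, 317, 153]);


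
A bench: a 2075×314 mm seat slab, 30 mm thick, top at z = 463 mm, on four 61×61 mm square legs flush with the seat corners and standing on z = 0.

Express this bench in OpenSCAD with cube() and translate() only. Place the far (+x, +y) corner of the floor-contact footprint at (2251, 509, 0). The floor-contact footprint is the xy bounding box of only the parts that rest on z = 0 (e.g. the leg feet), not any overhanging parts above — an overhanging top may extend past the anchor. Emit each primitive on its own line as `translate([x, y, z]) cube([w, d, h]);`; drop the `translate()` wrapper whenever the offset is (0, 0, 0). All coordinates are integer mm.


translate([176, 195, 433]) cube([2075, 314, 30]);
translate([176, 195, 0]) cube([61, 61, 433]);
translate([176, 448, 0]) cube([61, 61, 433]);
translate([2190, 195, 0]) cube([61, 61, 433]);
translate([2190, 448, 0]) cube([61, 61, 433]);


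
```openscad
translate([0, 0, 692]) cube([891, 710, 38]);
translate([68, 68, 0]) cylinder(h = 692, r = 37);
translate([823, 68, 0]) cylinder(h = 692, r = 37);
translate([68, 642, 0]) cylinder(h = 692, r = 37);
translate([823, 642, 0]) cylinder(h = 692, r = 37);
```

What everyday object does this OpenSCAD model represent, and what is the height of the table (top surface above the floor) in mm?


A table. The table height is 730 mm.

A 891×710×38 slab sits at z = 692 on four Ø74 mm round legs — a table. The top surface is at 692 + 38 = 730 mm.


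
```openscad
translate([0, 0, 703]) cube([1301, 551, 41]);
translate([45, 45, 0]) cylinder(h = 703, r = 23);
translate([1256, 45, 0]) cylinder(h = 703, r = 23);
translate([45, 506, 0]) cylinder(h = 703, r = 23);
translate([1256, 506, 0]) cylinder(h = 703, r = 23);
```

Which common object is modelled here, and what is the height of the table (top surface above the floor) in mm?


A table. The table height is 744 mm.

A 1301×551×41 slab sits at z = 703 on four Ø46 mm round legs — a table. The top surface is at 703 + 41 = 744 mm.


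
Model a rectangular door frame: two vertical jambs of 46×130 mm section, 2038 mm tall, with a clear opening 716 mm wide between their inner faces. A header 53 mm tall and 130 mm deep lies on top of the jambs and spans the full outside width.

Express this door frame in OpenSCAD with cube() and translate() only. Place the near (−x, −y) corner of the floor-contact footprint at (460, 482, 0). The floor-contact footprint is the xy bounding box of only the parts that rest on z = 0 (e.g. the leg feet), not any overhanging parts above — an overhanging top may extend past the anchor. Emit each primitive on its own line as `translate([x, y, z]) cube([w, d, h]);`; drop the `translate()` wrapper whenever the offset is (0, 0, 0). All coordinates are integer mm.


translate([460, 482, 0]) cube([46, 130, 2038]);
translate([1222, 482, 0]) cube([46, 130, 2038]);
translate([460, 482, 2038]) cube([808, 130, 53]);


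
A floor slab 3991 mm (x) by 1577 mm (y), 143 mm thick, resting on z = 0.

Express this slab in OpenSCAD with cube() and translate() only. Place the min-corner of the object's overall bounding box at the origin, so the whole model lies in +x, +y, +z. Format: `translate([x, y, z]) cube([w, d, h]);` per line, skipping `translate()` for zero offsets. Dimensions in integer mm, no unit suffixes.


cube([3991, 1577, 143]);


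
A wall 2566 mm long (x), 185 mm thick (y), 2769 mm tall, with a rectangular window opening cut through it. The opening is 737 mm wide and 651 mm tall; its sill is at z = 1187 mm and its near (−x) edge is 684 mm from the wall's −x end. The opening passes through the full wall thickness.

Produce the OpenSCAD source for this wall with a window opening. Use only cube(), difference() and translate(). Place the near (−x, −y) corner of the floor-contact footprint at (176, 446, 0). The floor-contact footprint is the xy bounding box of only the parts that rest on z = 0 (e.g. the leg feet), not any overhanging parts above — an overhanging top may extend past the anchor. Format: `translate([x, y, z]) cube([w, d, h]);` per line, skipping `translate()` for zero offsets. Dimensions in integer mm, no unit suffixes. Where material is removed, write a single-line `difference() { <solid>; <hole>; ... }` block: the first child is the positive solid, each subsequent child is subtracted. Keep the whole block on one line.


difference() { translate([176, 446, 0]) cube([2566, 185, 2769]); translate([860, 446, 1187]) cube([737, 185, 651]); }


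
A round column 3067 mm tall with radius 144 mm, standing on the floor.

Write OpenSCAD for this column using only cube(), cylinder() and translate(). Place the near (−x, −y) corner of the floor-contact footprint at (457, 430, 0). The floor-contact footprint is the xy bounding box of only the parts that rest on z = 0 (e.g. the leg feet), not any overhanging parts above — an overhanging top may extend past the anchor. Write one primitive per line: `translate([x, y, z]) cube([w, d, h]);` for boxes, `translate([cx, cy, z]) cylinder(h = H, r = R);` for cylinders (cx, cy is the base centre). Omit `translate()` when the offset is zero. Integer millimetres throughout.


translate([601, 574, 0]) cylinder(h = 3067, r = 144);


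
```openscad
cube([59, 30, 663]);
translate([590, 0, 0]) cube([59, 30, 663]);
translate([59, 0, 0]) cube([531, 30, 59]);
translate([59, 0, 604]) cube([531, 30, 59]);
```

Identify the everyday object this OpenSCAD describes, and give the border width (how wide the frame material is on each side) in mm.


A picture frame. The border width is 59 mm.

Four thin pieces enclosing a rectangular opening — a picture frame. The two full-height stiles are 663 mm tall; the top rail sits at z = 604 and is 59 mm tall, so the border above the opening is 663 − 604 = 59 mm, matching the stile x-width.


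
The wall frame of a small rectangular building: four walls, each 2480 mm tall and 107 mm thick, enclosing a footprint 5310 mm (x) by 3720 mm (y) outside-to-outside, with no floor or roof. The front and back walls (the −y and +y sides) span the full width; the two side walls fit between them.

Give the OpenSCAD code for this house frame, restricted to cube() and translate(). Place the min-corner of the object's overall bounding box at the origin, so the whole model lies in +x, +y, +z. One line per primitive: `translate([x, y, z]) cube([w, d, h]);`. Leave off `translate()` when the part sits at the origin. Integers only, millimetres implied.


cube([5310, 107, 2480]);
translate([0, 3613, 0]) cube([5310, 107, 2480]);
translate([0, 107, 0]) cube([107, 3506, 2480]);
translate([5203, 107, 0]) cube([107, 3506, 2480]);


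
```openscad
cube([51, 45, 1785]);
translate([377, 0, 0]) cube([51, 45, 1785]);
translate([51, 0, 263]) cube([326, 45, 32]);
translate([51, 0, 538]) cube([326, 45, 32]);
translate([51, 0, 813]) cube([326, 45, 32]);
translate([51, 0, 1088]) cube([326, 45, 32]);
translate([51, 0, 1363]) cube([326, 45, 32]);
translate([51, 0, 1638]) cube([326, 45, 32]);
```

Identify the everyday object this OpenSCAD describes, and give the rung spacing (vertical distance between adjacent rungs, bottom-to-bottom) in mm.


A ladder. The rung spacing is 275 mm.

Two tall 51×45 posts with 6 short bars between them — a ladder. Adjacent rungs sit at z = 263 and z = 538, so the spacing is 538 − 263 = 275 mm.


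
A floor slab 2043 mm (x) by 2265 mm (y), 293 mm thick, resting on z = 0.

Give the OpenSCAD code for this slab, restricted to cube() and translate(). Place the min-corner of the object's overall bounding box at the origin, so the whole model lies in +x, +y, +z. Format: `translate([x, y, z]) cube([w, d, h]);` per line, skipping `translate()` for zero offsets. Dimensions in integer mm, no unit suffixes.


cube([2043, 2265, 293]);


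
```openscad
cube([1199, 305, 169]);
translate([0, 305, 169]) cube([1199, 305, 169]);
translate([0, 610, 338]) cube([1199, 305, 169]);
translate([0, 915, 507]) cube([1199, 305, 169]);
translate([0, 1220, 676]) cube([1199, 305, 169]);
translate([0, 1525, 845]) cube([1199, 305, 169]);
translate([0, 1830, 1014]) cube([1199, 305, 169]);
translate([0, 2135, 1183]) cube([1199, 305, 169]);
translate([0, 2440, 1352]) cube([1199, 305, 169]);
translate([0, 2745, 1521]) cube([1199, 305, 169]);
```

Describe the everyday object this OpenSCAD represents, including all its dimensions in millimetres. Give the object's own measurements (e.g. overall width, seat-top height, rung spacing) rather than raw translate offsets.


A straight staircase of 10 solid steps. Each step is 1199 mm wide (x), 305 mm deep (y, the going) and 169 mm tall (the rise). The first step rests on the floor; each subsequent step sits one going further in +y and one rise higher in +z, directly behind and above the previous step with no overlap.


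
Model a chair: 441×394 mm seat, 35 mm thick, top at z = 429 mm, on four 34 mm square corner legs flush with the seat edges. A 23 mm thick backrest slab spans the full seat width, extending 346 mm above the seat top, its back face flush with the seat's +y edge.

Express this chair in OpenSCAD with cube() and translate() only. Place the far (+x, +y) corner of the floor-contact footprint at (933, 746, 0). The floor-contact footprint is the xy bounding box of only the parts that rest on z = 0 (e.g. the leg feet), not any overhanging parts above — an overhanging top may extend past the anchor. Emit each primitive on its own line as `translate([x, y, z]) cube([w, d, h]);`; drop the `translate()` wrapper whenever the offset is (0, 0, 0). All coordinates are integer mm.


translate([492, 352, 394]) cube([441, 394, 35]);
translate([492, 352, 0]) cube([34, 34, 394]);
translate([899, 352, 0]) cube([34, 34, 394]);
translate([492, 712, 0]) cube([34, 34, 394]);
translate([899, 712, 0]) cube([34, 34, 394]);
translate([492, 723, 429]) cube([441, 23, 346]);


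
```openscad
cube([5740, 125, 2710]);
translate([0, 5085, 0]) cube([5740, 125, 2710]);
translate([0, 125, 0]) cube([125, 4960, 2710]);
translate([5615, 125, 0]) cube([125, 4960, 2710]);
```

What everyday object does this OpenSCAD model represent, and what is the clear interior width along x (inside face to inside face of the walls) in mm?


A house (or room) frame. The interior width is 5490 mm.

Four 2710 mm walls enclosing a rectangle with no floor or roof — a room or house frame. Outside width is 5740 mm and wall thickness is 125 mm, so the interior width is 5740 − 2 × 125 = 5490 mm.


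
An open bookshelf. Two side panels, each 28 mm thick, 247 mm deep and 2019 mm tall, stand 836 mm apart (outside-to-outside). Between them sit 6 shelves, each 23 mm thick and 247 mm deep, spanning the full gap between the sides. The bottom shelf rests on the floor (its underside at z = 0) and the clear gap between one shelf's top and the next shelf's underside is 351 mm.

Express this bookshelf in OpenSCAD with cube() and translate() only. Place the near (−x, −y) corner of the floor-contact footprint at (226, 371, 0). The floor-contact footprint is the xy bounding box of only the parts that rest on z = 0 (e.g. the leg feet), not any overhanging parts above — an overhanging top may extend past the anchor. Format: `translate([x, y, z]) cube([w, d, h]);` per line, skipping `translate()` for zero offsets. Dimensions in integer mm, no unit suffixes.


translate([226, 371, 0]) cube([28, 247, 2019]);
translate([1034, 371, 0]) cube([28, 247, 2019]);
translate([254, 371, 0]) cube([780, 247, 23]);
translate([254, 371, 374]) cube([780, 247, 23]);
translate([254, 371, 748]) cube([780, 247, 23]);
translate([254, 371, 1122]) cube([780, 247, 23]);
translate([254, 371, 1496]) cube([780, 247, 23]);
translate([254, 371, 1870]) cube([780, 247, 23]);


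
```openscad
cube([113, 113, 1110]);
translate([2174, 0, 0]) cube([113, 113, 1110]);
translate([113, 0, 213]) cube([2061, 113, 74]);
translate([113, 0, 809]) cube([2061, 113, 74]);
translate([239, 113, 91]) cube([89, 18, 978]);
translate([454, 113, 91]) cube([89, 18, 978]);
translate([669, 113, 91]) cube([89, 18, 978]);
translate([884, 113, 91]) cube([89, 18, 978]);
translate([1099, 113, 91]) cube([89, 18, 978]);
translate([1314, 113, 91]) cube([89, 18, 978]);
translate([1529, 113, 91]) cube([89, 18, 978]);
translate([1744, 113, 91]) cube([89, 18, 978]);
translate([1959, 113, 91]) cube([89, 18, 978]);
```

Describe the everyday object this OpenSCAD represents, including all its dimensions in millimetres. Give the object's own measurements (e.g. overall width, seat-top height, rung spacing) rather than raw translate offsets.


A fence section. Two 113×113 mm posts, 1110 mm tall, stand on the floor with a clear span of 2061 mm between their inner faces. Two horizontal rails of 113×74 mm section span the gap between the posts with their undersides at z = 213 mm and z = 809 mm, flush with the posts' −y face. 9 pickets, each 89 mm wide, 18 mm thick and 978 mm tall, are fixed to the +y face of the rails with their bottoms at z = 91 mm, spaced across the span with a 126 mm gap after the −x post and between neighbouring pickets and before the +x post.
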